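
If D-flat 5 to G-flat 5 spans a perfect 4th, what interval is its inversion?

P5

Interval numbers invert to sum to nine: 4 + 5 = 9, so a fourth inverts to a fifth.
Quality inverts too: perfect stays perfect. That makes the inversion a perfect fifth.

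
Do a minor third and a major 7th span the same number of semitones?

No

3 semitones (minor third) vs 11 semitones (major seventh): not equal.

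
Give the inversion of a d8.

augmented unison

Inverted interval numbers add to nine, so an octave pairs with a unison (8 + 1 = 9).
Quality inverts too: diminished becomes augmented. That makes the inversion an augmented unison.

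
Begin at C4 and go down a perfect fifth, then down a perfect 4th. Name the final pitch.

C3

C4 down a perfect fifth → F3 (7 semitones).
F3 down a perfect fourth → C3 (5 semitones).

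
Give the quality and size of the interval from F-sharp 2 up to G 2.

F to G spans two letter names (F-G), so the interval is some kind of second.
At 1 semitone, F#2→G2 falls one short of a major second: minor.

minor second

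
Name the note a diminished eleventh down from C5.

Counting four letter names plus an octave down from C lands on G.
A diminished eleventh is 16 semitones; 16 semitones down from C5 gives G#3.

G#3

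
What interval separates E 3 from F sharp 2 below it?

minor seventh

Descending from E3 to F#2 is the same interval as ascending F#2 to E3.
F to E spans seven letter names (F-G-A-B-C-D-E) — that makes it a seventh of some quality.
F#2 to E3 is 10 semitones, a half step short of the major seventh (11), so this is minor.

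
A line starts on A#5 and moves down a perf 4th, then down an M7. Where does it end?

F#4

A perfect fourth down from A#5 is E#5.
E#5 down a major seventh → F#4 (11 semitones).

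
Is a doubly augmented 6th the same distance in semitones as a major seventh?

Yes

A doubly augmented sixth = 11 semitones = a major seventh; enharmonically equal.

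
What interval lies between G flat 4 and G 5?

G to G is the same letter name, plus an octave, so the interval is some kind of octave.
A perfect octave would be 12 semitones; Gb4 to G5 is 13, one semitone wider, so the interval is augmented.

augmented octave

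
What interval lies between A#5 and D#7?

perfect 11th

A to D spans four letter names (A-B-C-D), plus an octave, so the interval is some kind of eleventh.
A#5 to D#7 is 17 semitones, matching the perfect eleventh exactly, so the quality is perfect.
(Equivalently, a compound perfect fourth: a perfect fourth plus an octave.)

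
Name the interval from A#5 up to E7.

A to E spans five letter names (A-B-C-D-E), plus an octave: a twelfth.
A perfect twelfth would be 19 semitones; A#5 to E7 is 18, one semitone narrower, so the interval is diminished.
(Equivalently, a compound diminished fifth: a diminished fifth plus an octave.)

diminished twelfth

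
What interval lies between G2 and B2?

G to B spans three letter names (G-A-B) — that makes it a third of some quality.
The major third spans 4 semitones, and G2 to B2 is exactly 4 semitones — so this is a major third.

M3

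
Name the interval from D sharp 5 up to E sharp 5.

D to E spans two letter names (D-E): a second.
D#5 to E#5 is 2 semitones, matching the major second exactly, so the quality is major.

major second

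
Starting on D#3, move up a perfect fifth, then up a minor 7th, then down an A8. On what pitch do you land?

G3

Up a perfect fifth from D#3: A#3 (7 semitones up).
Up a minor seventh from A#3: G#4 (10 semitones up).
An augmented octave down from G#4 is G3.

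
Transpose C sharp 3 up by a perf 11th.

F sharp 4

Counting four letter names plus an octave up from C lands on F.
A perfect eleventh spans 17 semitones, so from C#3 the target pitch is F#4.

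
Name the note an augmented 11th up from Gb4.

C6

Counting four letter names plus an octave up from G lands on C.
An augmented eleventh is 18 semitones; 18 semitones up from Gb4 gives C6.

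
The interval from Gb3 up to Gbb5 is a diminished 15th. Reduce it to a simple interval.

Take out an octave (7 from the number): 15 − 7 = 8.
That makes a diminished fifteenth a compound diminished octave — an octave plus a diminished octave.

diminished 8th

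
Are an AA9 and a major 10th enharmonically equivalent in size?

A doubly augmented ninth = 16 semitones = a major tenth; enharmonically equal.

Yes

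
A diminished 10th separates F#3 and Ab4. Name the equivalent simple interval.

Each octave removed subtracts seven from the number: 10 − 7 = 3.
Quality carries through unchanged, so the simple form is a diminished third.

d3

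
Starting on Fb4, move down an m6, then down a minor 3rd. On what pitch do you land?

F3

A minor sixth down from Fb4 is Ab3.
Ab3 down a minor third → F3 (3 semitones).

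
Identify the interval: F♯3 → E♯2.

m9

Descending from F#3 to E#2 is the same interval as ascending E#2 to F#3.
E to F spans two letter names (E-F), plus an octave, so the interval is some kind of ninth.
At 13 semitones, E#2→F#3 falls one short of a major ninth: minor.
(Equivalently, a compound minor second: a minor second plus an octave.)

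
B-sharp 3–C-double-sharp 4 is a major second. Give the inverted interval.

minor seventh

Inverted interval numbers add to nine, so a second pairs with a seventh (2 + 7 = 9).
The quality also flips — major becomes minor — giving a minor seventh.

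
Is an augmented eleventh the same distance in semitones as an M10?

No

An augmented eleventh is 18 semitones but a major tenth is 16 semitones — different sizes.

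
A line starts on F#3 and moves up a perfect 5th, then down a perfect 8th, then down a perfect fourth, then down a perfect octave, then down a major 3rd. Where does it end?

E1

A perfect fifth up from F#3 is C#4.
Down a perfect octave from C#4: C#3 (12 semitones down).
A perfect fourth down from C#3 is G#2.
G#2 down a perfect octave → G#1 (12 semitones).
Down a major third from G#1: E1 (4 semitones down).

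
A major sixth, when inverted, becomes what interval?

Inverted interval numbers add to nine, so a sixth pairs with a third (6 + 3 = 9).
Quality inverts too: major becomes minor. That makes the inversion a minor third.

m3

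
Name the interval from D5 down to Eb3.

Descending from D5 to Eb3 is the same interval as ascending Eb3 to D5.
E to D spans seven letter names (E-F-G-A-B-C-D), plus an octave, so the interval is some kind of fourteenth.
Counting semitones, Eb3→D5 is 23, which is the major fourteenth.
(Equivalently, a compound major seventh: a major seventh plus an octave.)

M14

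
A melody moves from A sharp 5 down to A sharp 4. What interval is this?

Descending from A#5 to A#4 is the same interval as ascending A#4 to A#5.
A to A is the same letter name, plus an octave: an octave.
Counting semitones, A#4→A#5 is 12, which is the perfect octave.

P8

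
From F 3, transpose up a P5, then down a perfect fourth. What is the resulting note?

G 3

Up a perfect fifth from F3: C4 (7 semitones up).
C4 down a perfect fourth → G3 (5 semitones).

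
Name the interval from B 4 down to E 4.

perfect fifth

Descending from B4 to E4 is the same interval as ascending E4 to B4.
E to B spans five letter names (E-F-G-A-B), so the interval is some kind of fifth.
Counting semitones, E4→B4 is 7, which is the perfect fifth.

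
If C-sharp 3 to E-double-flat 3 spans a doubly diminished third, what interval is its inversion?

Interval numbers invert to sum to nine: 3 + 6 = 9, so a third inverts to a sixth.
And doubly diminished becomes doubly augmented under inversion, so we get a doubly augmented sixth.

doubly augmented sixth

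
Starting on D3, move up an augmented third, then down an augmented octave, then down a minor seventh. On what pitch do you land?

G#1

D3 up an augmented third → F##3 (5 semitones).
F##3 down an augmented octave → F#2 (13 semitones).
Down a minor seventh from F#2: G#1 (10 semitones down).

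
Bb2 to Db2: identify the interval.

Descending from Bb2 to Db2 is the same interval as ascending Db2 to Bb2.
D to B spans six letter names (D-E-F-G-A-B), so the interval is some kind of sixth.
The major sixth spans 9 semitones, and Db2 to Bb2 is exactly 9 semitones — so this is a major sixth.

major 6th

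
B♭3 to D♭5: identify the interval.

minor tenth

B to D spans three letter names (B-C-D), plus an octave, so the interval is some kind of tenth.
Bb3 to Db5 is 15 semitones, a half step short of the major tenth (16), so this is minor.
(Equivalently, a compound minor third: a minor third plus an octave.)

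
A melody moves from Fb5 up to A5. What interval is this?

augmented third

F to A spans three letter names (F-G-A): a third.
Fb5 to A5 spans 5 semitones — one semitone wider than the major third (4) — giving an augmented third.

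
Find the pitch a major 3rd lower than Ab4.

Fb4

Three letter names down from A: F.
A major third is 4 semitones; 4 semitones down from Ab4 gives Fb4.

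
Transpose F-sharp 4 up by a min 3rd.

The third takes the letter from F up to A.
A minor third spans 3 semitones, so from F#4 the target pitch is A4.

A 4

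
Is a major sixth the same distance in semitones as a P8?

A major sixth spans 9 semitones; a perfect octave spans 12 semitones. They differ by 3.

No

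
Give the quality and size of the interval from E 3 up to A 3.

perfect 4th

E to A spans four letter names (E-F-G-A), so the interval is some kind of fourth.
E3 to A3 is 5 semitones, matching the perfect fourth exactly, so the quality is perfect.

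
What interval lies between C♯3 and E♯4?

M10

C to E spans three letter names (C-D-E), plus an octave, so the interval is some kind of tenth.
The major tenth spans 16 semitones, and C#3 to E#4 is exactly 16 semitones — so this is a major tenth.
(Equivalently, a compound major third: a major third plus an octave.)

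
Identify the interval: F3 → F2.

perfect octave

Descending from F3 to F2 is the same interval as ascending F2 to F3.
F to F is the same letter name, plus an octave — that makes it an octave of some quality.
The perfect octave spans 12 semitones, and F2 to F3 is exactly 12 semitones — so this is a perfect octave.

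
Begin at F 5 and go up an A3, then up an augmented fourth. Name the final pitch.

D double-sharp 6

An augmented third up from F5 is A#5.
Up an augmented fourth from A#5: D##6 (6 semitones up).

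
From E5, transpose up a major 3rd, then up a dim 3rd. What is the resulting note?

E5 up a major third → G#5 (4 semitones).
A diminished third up from G#5 is Bb5.

Bb5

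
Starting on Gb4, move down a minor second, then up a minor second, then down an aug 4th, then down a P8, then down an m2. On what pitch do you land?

Gb4 down a minor second → F4 (1 semitone).
A minor second up from F4 is Gb4.
Down an augmented fourth from Gb4: Dbb4 (6 semitones down).
Dbb4 down a perfect octave → Dbb3 (12 semitones).
A minor second down from Dbb3 is Cb3.

Cb3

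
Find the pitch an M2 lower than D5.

Two letter names down from D: C.
A major second spans 2 semitones, so from D5 the target pitch is C5.

C5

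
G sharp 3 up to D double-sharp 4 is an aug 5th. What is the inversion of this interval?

Inverted interval numbers add to nine, so a fifth pairs with a fourth (5 + 4 = 9).
Quality inverts too: augmented becomes diminished. That makes the inversion a diminished fourth.

diminished fourth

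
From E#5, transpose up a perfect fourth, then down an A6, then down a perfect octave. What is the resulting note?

E#5 up a perfect fourth → A#5 (5 semitones).
An augmented sixth down from A#5 is C5.
Down a perfect octave from C5: C4 (12 semitones down).

C4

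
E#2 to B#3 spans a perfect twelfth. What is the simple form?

perfect fifth

Each octave removed subtracts seven from the number: 12 − 7 = 5.
So a perfect twelfth is an octave plus a perfect fifth. The quality is unchanged.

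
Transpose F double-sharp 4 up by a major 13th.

Counting six letter names plus an octave up from F lands on D.
A major thirteenth spans 21 semitones, so from F##4 the target pitch is D##6.

D double-sharp 6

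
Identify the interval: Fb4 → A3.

d6

Descending from Fb4 to A3 is the same interval as ascending A3 to Fb4.
A to F spans six letter names (A-B-C-D-E-F): a sixth.
A major sixth would be 9 semitones; A3 to Fb4 is 7, two semitones narrower, so the interval is diminished.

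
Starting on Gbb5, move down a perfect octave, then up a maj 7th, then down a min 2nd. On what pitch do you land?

A perfect octave down from Gbb5 is Gbb4.
Gbb4 up a major seventh → Fb5 (11 semitones).
A minor second down from Fb5 is Eb5.

Eb5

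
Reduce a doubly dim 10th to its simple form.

Take out an octave (7 from the number): 10 − 7 = 3.
So a doubly diminished tenth is an octave plus a doubly diminished third. The quality is unchanged.

doubly diminished 3rd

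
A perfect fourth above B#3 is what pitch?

E#4

The fourth takes the letter from B up to E.
A perfect fourth is 5 semitones; 5 semitones up from B#3 gives E#4.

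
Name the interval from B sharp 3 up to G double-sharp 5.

B to G spans six letter names (B-C-D-E-F-G), plus an octave — that makes it a thirteenth of some quality.
Counting semitones, B#3→G##5 is 21, which is the major thirteenth.
(Equivalently, a compound major sixth: a major sixth plus an octave.)

major thirteenth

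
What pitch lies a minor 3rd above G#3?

The third takes the letter from G up to B.
A minor third is 3 semitones; 3 semitones up from G#3 gives B3.

B3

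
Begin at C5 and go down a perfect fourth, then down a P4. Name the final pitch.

D4

Down a perfect fourth from C5: G4 (5 semitones down).
G4 down a perfect fourth → D4 (5 semitones).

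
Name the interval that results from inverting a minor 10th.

First reduce the compound minor tenth to its simple form, a minor third.
Inverted interval numbers add to nine, so a third pairs with a sixth (3 + 6 = 9).
And minor becomes major under inversion, so we get a major sixth.

M6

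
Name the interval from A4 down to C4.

major sixth

Descending from A4 to C4 is the same interval as ascending C4 to A4.
C to A spans six letter names (C-D-E-F-G-A) — that makes it a sixth of some quality.
C4 to A4 is 9 semitones, matching the major sixth exactly, so the quality is major.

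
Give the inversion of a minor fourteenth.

First reduce the compound minor fourteenth to its simple form, a minor seventh.
Inverted interval numbers add to nine, so a seventh pairs with a second (7 + 2 = 9).
The quality also flips — minor becomes major — giving a major second.

major 2nd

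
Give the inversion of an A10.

First reduce the compound augmented tenth to its simple form, an augmented third.
Interval numbers invert to sum to nine: 3 + 6 = 9, so a third inverts to a sixth.
And augmented becomes diminished under inversion, so we get a diminished sixth.

diminished sixth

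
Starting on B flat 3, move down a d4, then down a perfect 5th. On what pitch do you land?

Down a diminished fourth from Bb3: F#3 (4 semitones down).
A perfect fifth down from F#3 is B2.

B 2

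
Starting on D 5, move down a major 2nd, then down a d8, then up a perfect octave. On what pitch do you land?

C sharp 5

D5 down a major second → C5 (2 semitones).
Down a diminished octave from C5: C#4 (11 semitones down).
A perfect octave up from C#4 is C#5.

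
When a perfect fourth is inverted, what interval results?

Interval numbers invert to sum to nine: 4 + 5 = 9, so a fourth inverts to a fifth.
Quality inverts too: perfect stays perfect. That makes the inversion a perfect fifth.

P5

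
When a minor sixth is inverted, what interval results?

The rule of nine gives the new number: 9 − 6 = 3, so a sixth becomes a third.
And minor becomes major under inversion, so we get a major third.

major third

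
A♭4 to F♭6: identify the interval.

A to F spans six letter names (A-B-C-D-E-F), plus an octave: a thirteenth.
A major thirteenth would be 21 semitones, but Ab4 to Fb6 is 20 — one semitone narrower, making it a minor thirteenth.
(Equivalently, a compound minor sixth: a minor sixth plus an octave.)

minor 13th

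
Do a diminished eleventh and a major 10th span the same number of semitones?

Both span 16 semitones: a diminished eleventh and a major tenth are the same chromatic distance.

Yes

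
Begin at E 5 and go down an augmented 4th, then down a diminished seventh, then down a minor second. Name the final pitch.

B sharp 3

An augmented fourth down from E5 is Bb4.
A diminished seventh down from Bb4 is C#4.
A minor second down from C#4 is B#3.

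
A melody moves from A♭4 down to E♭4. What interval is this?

Descending from Ab4 to Eb4 is the same interval as ascending Eb4 to Ab4.
E to A spans four letter names (E-F-G-A), so the interval is some kind of fourth.
Counting semitones, Eb4→Ab4 is 5, which is the perfect fourth.

perfect fourth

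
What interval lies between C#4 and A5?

minor thirteenth

C to A spans six letter names (C-D-E-F-G-A), plus an octave: a thirteenth.
A major thirteenth would be 21 semitones, but C#4 to A5 is 20 — one semitone narrower, making it a minor thirteenth.
(Equivalently, a compound minor sixth: a minor sixth plus an octave.)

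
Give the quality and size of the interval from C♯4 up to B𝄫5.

doubly diminished fourteenth

C to B spans seven letter names (C-D-E-F-G-A-B), plus an octave — that makes it a fourteenth of some quality.
The major fourteenth is 23 semitones; here we have 20, three semitones narrower: doubly diminished.
(Equivalently, a compound doubly diminished seventh: a doubly diminished seventh plus an octave.)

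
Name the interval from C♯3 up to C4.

diminished 8th

C to C is the same letter name, plus an octave, so the interval is some kind of octave.
The perfect octave is 12 semitones; here we have 11, one semitone narrower: diminished.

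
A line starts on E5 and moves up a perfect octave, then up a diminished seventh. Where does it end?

A perfect octave up from E5 is E6.
Up a diminished seventh from E6: Db7 (9 semitones up).

Db7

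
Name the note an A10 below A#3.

Counting three letter names plus an octave down from A lands on F.
An augmented tenth spans 17 semitones, so from A#3 the target pitch is F2.

F2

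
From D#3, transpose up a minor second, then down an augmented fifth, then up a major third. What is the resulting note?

C3

A minor second up from D#3 is E3.
E3 down an augmented fifth → Ab2 (8 semitones).
A major third up from Ab2 is C3.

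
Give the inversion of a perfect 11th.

perfect 5th

First reduce the compound perfect eleventh to its simple form, a perfect fourth.
Inverted interval numbers add to nine, so a fourth pairs with a fifth (4 + 5 = 9).
The quality also flips — perfect stays perfect — giving a perfect fifth.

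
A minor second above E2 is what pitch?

F2

Two letter names up from E: F.
A minor second spans 1 semitone, so from E2 the target pitch is F2.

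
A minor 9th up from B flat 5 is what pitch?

Two letters up from B (plus an octave) reaches C.
Moving 13 semitones up from Bb5 (the size of a minor ninth) reaches Cb7.

C flat 7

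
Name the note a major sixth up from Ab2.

The sixth takes the letter from A up to F.
Moving 9 semitones up from Ab2 (the size of a major sixth) reaches F3.

F3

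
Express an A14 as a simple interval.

Subtracting seven from the interval number removes an octave: 14 − 7 = 7.
So an augmented fourteenth is an octave plus an augmented seventh. The quality is unchanged.

augmented seventh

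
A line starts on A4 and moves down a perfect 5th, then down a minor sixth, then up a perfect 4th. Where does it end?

A4 down a perfect fifth → D4 (7 semitones).
A minor sixth down from D4 is F#3.
Up a perfect fourth from F#3: B3 (5 semitones up).

B3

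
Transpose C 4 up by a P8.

For an octave the letter name doesn't change: still C, an octave up.
Moving 12 semitones up from C4 (the size of a perfect octave) reaches C5.

C 5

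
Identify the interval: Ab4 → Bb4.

major second

A to B spans two letter names (A-B), so the interval is some kind of second.
The major second spans 2 semitones, and Ab4 to Bb4 is exactly 2 semitones — so this is a major second.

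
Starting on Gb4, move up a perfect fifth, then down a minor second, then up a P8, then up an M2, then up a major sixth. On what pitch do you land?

A perfect fifth up from Gb4 is Db5.
A minor second down from Db5 is C5.
C5 up a perfect octave → C6 (12 semitones).
A major second up from C6 is D6.
A major sixth up from D6 is B6.

B6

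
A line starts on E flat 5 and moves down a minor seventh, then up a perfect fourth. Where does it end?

B flat 4

A minor seventh down from Eb5 is F4.
Up a perfect fourth from F4: Bb4 (5 semitones up).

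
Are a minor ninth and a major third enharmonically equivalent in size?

No

13 semitones (minor ninth) vs 4 semitones (major third): not equal.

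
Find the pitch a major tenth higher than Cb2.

Eb3

The tenth's letter: C up three letter names plus an octave → E.
Moving 16 semitones up from Cb2 (the size of a major tenth) reaches Eb3.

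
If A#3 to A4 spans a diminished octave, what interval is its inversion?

Inverted interval numbers add to nine, so an octave pairs with a unison (8 + 1 = 9).
And diminished becomes augmented under inversion, so we get an augmented unison.

augmented 1st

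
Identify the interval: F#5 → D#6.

F to D spans six letter names (F-G-A-B-C-D) — that makes it a sixth of some quality.
Counting semitones, F#5→D#6 is 9, which is the major sixth.

major sixth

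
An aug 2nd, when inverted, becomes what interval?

d7

Inverted interval numbers add to nine, so a second pairs with a seventh (2 + 7 = 9).
Quality inverts too: augmented becomes diminished. That makes the inversion a diminished seventh.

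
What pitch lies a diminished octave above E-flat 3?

E-double-flat 4

For an octave the letter name doesn't change: still E, an octave up.
Moving 11 semitones up from Eb3 (the size of a diminished octave) reaches Ebb4.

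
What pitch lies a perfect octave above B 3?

B 4

An octave keeps the letter name B, an octave up from B.
A perfect octave is 12 semitones; 12 semitones up from B3 gives B4.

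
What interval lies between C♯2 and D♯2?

C to D spans two letter names (C-D) — that makes it a second of some quality.
C#2 to D#2 is 2 semitones, matching the major second exactly, so the quality is major.

M2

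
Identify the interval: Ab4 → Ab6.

A to A is the same letter name, plus 2 octaves — that makes it a fifteenth of some quality.
Ab4 to Ab6 is 24 semitones, matching the perfect fifteenth exactly, so the quality is perfect.
(Equivalently, a compound perfect octave: a perfect octave plus an octave.)

P15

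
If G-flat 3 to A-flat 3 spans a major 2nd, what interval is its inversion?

m7

The rule of nine gives the new number: 9 − 2 = 7, so a second becomes a seventh.
Quality inverts too: major becomes minor. That makes the inversion a minor seventh.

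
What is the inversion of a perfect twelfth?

First reduce the compound perfect twelfth to its simple form, a perfect fifth.
Interval numbers invert to sum to nine: 5 + 4 = 9, so a fifth inverts to a fourth.
The quality also flips — perfect stays perfect — giving a perfect fourth.

perfect 4th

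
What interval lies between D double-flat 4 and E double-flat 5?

D to E spans two letter names (D-E), plus an octave — that makes it a ninth of some quality.
Counting semitones, Dbb4→Ebb5 is 14, which is the major ninth.
(Equivalently, a compound major second: a major second plus an octave.)

major ninth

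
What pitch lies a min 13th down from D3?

The thirteenth's letter: D down six letter names plus an octave → F.
A minor thirteenth is 20 semitones; 20 semitones down from D3 gives F#1.

F#1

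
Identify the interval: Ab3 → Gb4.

minor seventh

A to G spans seven letter names (A-B-C-D-E-F-G) — that makes it a seventh of some quality.
A major seventh would be 11 semitones, but Ab3 to Gb4 is 10 — one semitone narrower, making it a minor seventh.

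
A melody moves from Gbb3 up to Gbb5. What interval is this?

G to G is the same letter name, plus 2 octaves: a fifteenth.
Counting semitones, Gbb3→Gbb5 is 24, which is the perfect fifteenth.
(Equivalently, a compound perfect octave: a perfect octave plus an octave.)

perfect 15th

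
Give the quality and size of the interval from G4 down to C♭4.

augmented fifth

Descending from G4 to Cb4 is the same interval as ascending Cb4 to G4.
C to G spans five letter names (C-D-E-F-G) — that makes it a fifth of some quality.
Cb4 to G4 spans 8 semitones — one semitone wider than the perfect fifth (7) — giving an augmented fifth.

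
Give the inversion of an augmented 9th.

First reduce the compound augmented ninth to its simple form, an augmented second.
Inverted interval numbers add to nine, so a second pairs with a seventh (2 + 7 = 9).
And augmented becomes diminished under inversion, so we get a diminished seventh.

d7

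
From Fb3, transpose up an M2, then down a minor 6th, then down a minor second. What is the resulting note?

A2

Fb3 up a major second → Gb3 (2 semitones).
Gb3 down a minor sixth → Bb2 (8 semitones).
Down a minor second from Bb2: A2 (1 semitone down).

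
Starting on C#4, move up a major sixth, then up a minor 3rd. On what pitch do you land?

C#5

A major sixth up from C#4 is A#4.
A minor third up from A#4 is C#5.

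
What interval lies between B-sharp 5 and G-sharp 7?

minor thirteenth

B to G spans six letter names (B-C-D-E-F-G), plus an octave, so the interval is some kind of thirteenth.
B#5 to G#7 is 20 semitones, a half step short of the major thirteenth (21), so this is minor.
(Equivalently, a compound minor sixth: a minor sixth plus an octave.)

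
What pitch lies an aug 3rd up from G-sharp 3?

B-double-sharp 3

The third takes the letter from G up to B.
Moving 5 semitones up from G#3 (the size of an augmented third) reaches B##3.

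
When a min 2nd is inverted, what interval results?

major 7th

The rule of nine gives the new number: 9 − 2 = 7, so a second becomes a seventh.
The quality also flips — minor becomes major — giving a major seventh.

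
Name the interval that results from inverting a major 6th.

m3

Interval numbers invert to sum to nine: 6 + 3 = 9, so a sixth inverts to a third.
The quality also flips — major becomes minor — giving a minor third.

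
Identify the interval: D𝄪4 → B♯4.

D to B spans six letter names (D-E-F-G-A-B), so the interval is some kind of sixth.
At 8 semitones, D##4→B#4 falls one short of a major sixth: minor.

m6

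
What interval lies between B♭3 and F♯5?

B to F spans five letter names (B-C-D-E-F), plus an octave, so the interval is some kind of twelfth.
A perfect twelfth would be 19 semitones; Bb3 to F#5 is 20, one semitone wider, so the interval is augmented.
(Equivalently, a compound augmented fifth: an augmented fifth plus an octave.)

A12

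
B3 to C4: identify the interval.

B to C spans two letter names (B-C) — that makes it a second of some quality.
A major second would be 2 semitones, but B3 to C4 is 1 — one semitone narrower, making it a minor second.

minor 2nd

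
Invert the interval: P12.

First reduce the compound perfect twelfth to its simple form, a perfect fifth.
The rule of nine gives the new number: 9 − 5 = 4, so a fifth becomes a fourth.
And perfect stays perfect under inversion, so we get a perfect fourth.

perfect 4th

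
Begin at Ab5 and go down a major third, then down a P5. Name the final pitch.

Down a major third from Ab5: Fb5 (4 semitones down).
Fb5 down a perfect fifth → Bbb4 (7 semitones).

Bbb4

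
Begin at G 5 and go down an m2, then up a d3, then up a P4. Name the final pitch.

D flat 6

A minor second down from G5 is F#5.
Up a diminished third from F#5: Ab5 (2 semitones up).
Up a perfect fourth from Ab5: Db6 (5 semitones up).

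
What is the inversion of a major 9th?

minor 7th

First reduce the compound major ninth to its simple form, a major second.
Inverted interval numbers add to nine, so a second pairs with a seventh (2 + 7 = 9).
Quality inverts too: major becomes minor. That makes the inversion a minor seventh.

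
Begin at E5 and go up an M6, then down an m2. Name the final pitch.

Up a major sixth from E5: C#6 (9 semitones up).
A minor second down from C#6 is B#5.

B#5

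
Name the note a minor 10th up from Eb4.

Gb5

The tenth's letter: E up three letter names plus an octave → G.
A minor tenth is 15 semitones; 15 semitones up from Eb4 gives Gb5.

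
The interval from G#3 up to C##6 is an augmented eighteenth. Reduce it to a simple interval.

Take out 2 octaves (14 from the number): 18 − 14 = 4.
That makes an augmented eighteenth a compound augmented fourth — 2 octaves plus an augmented fourth.

augmented fourth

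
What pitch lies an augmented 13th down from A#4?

Counting six letter names plus an octave down from A lands on C.
An augmented thirteenth is 22 semitones; 22 semitones down from A#4 gives C3.

C3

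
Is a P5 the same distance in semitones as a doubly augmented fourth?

Yes

Both span 7 semitones: a perfect fifth and a doubly augmented fourth are the same chromatic distance.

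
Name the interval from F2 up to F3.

F to F is the same letter name, plus an octave, so the interval is some kind of octave.
F2 to F3 is 12 semitones, matching the perfect octave exactly, so the quality is perfect.

P8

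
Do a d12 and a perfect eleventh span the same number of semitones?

No

18 semitones (diminished twelfth) vs 17 semitones (perfect eleventh): not equal.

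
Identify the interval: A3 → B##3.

doubly augmented second

A to B spans two letter names (A-B): a second.
A3 to B##3 spans 4 semitones — two semitones wider than the major second (2) — giving a doubly augmented second.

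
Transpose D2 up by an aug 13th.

B#3

Counting six letter names plus an octave up from D lands on B.
An augmented thirteenth spans 22 semitones, so from D2 the target pitch is B#3.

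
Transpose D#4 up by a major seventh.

Seven letter names up from D: C.
A major seventh spans 11 semitones, so from D#4 the target pitch is C##5.

C##5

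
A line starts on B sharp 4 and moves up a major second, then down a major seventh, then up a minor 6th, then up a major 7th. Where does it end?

A sharp 5

Up a major second from B#4: C##5 (2 semitones up).
Down a major seventh from C##5: D#4 (11 semitones down).
D#4 up a minor sixth → B4 (8 semitones).
B4 up a major seventh → A#5 (11 semitones).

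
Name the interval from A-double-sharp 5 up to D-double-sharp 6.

A to D spans four letter names (A-B-C-D), so the interval is some kind of fourth.
A##5 to D##6 is 5 semitones, matching the perfect fourth exactly, so the quality is perfect.

perfect fourth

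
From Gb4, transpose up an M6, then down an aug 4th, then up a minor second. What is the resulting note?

Gb4 up a major sixth → Eb5 (9 semitones).
Down an augmented fourth from Eb5: Bbb4 (6 semitones down).
Bbb4 up a minor second → Cbb5 (1 semitone).

Cbb5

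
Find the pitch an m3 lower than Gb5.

Eb5

Counting three letter names down from G lands on E.
A minor third is 3 semitones; 3 semitones down from Gb5 gives Eb5.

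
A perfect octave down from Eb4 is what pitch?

Eb3

The letter stays E (same as the start), shifted an octave down.
A perfect octave is 12 semitones; 12 semitones down from Eb4 gives Eb3.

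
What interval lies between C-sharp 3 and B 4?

minor 14th

C to B spans seven letter names (C-D-E-F-G-A-B), plus an octave, so the interval is some kind of fourteenth.
C#3 to B4 is 22 semitones, a half step short of the major fourteenth (23), so this is minor.
(Equivalently, a compound minor seventh: a minor seventh plus an octave.)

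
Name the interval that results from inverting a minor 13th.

major 3rd

First reduce the compound minor thirteenth to its simple form, a minor sixth.
Interval numbers invert to sum to nine: 6 + 3 = 9, so a sixth inverts to a third.
Quality inverts too: minor becomes major. That makes the inversion a major third.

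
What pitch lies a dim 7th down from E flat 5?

The seventh takes the letter from E down to F.
Moving 9 semitones down from Eb5 (the size of a diminished seventh) reaches F#4.

F sharp 4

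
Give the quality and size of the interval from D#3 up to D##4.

augmented 8th

D to D is the same letter name, plus an octave, so the interval is some kind of octave.
A perfect octave would be 12 semitones; D#3 to D##4 is 13, one semitone wider, so the interval is augmented.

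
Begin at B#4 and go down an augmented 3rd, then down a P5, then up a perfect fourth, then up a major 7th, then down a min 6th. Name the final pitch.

G#4

An augmented third down from B#4 is G4.
G4 down a perfect fifth → C4 (7 semitones).
C4 up a perfect fourth → F4 (5 semitones).
A major seventh up from F4 is E5.
E5 down a minor sixth → G#4 (8 semitones).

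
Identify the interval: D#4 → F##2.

minor 13th

Descending from D#4 to F##2 is the same interval as ascending F##2 to D#4.
F to D spans six letter names (F-G-A-B-C-D), plus an octave: a thirteenth.
F##2 to D#4 is 20 semitones, a half step short of the major thirteenth (21), so this is minor.
(Equivalently, a compound minor sixth: a minor sixth plus an octave.)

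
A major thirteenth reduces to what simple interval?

major 6th

Subtracting seven from the interval number removes an octave: 13 − 7 = 6.
So a major thirteenth is an octave plus a major sixth. The quality is unchanged.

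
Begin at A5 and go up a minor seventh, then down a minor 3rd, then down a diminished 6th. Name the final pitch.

A minor seventh up from A5 is G6.
Down a minor third from G6: E6 (3 semitones down).
Down a diminished sixth from E6: G##5 (7 semitones down).

G##5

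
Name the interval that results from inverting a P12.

First reduce the compound perfect twelfth to its simple form, a perfect fifth.
The rule of nine gives the new number: 9 − 5 = 4, so a fifth becomes a fourth.
Quality inverts too: perfect stays perfect. That makes the inversion a perfect fourth.

perfect 4th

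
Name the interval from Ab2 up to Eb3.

A to E spans five letter names (A-B-C-D-E): a fifth.
Ab2 to Eb3 is 7 semitones, matching the perfect fifth exactly, so the quality is perfect.

perfect fifth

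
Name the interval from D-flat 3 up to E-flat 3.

major second

D to E spans two letter names (D-E), so the interval is some kind of second.
Counting semitones, Db3→Eb3 is 2, which is the major second.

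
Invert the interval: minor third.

major 6th

Inverted interval numbers add to nine, so a third pairs with a sixth (3 + 6 = 9).
Quality inverts too: minor becomes major. That makes the inversion a major sixth.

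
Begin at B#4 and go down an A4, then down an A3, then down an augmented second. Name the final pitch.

Cbb4

An augmented fourth down from B#4 is F#4.
Down an augmented third from F#4: Db4 (5 semitones down).
An augmented second down from Db4 is Cbb4.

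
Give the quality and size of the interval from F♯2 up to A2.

m3

F to A spans three letter names (F-G-A): a third.
A major third would be 4 semitones, but F#2 to A2 is 3 — one semitone narrower, making it a minor third.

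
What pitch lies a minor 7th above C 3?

B flat 3

The seventh takes the letter from C up to B.
A minor seventh is 10 semitones; 10 semitones up from C3 gives Bb3.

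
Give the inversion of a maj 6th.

The rule of nine gives the new number: 9 − 6 = 3, so a sixth becomes a third.
The quality also flips — major becomes minor — giving a minor third.

minor 3rd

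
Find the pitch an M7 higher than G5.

F#6

The seventh takes the letter from G up to F.
A major seventh spans 11 semitones, so from G5 the target pitch is F#6.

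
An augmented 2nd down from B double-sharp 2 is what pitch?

A sharp 2

Two letter names down from B: A.
An augmented second is 3 semitones; 3 semitones down from B##2 gives A#2.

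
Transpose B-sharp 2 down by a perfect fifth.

E-sharp 2

Counting five letter names down from B lands on E.
A perfect fifth is 7 semitones; 7 semitones down from B#2 gives E#2.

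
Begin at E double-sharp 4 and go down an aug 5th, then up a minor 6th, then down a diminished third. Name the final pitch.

D double-sharp 4

Down an augmented fifth from E##4: A#3 (8 semitones down).
A minor sixth up from A#3 is F#4.
F#4 down a diminished third → D##4 (2 semitones).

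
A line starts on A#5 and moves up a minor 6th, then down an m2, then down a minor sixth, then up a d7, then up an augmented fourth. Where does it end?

Up a minor sixth from A#5: F#6 (8 semitones up).
Down a minor second from F#6: E#6 (1 semitone down).
E#6 down a minor sixth → G##5 (8 semitones).
G##5 up a diminished seventh → F#6 (9 semitones).
Up an augmented fourth from F#6: B#6 (6 semitones up).

B#6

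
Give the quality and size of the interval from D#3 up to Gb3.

D to G spans four letter names (D-E-F-G), so the interval is some kind of fourth.
D#3 to Gb3 spans 3 semitones — two semitones narrower than the perfect fourth (5) — giving a doubly diminished fourth.

doubly diminished 4th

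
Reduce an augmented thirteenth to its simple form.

Each octave removed subtracts seven from the number: 13 − 7 = 6.
That makes an augmented thirteenth a compound augmented sixth — an octave plus an augmented sixth.

A6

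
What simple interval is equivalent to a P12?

Subtracting seven from the interval number removes an octave: 12 − 7 = 5.
That makes a perfect twelfth a compound perfect fifth — an octave plus a perfect fifth.

perfect fifth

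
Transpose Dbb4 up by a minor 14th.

Cbb6

Counting seven letter names plus an octave up from D lands on C.
A minor fourteenth spans 22 semitones, so from Dbb4 the target pitch is Cbb6.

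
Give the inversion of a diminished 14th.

A2

First reduce the compound diminished fourteenth to its simple form, a diminished seventh.
Interval numbers invert to sum to nine: 7 + 2 = 9, so a seventh inverts to a second.
The quality also flips — diminished becomes augmented — giving an augmented second.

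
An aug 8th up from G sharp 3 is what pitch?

G double-sharp 4

The letter stays G (same as the start), shifted an octave up.
An augmented octave spans 13 semitones, so from G#3 the target pitch is G##4.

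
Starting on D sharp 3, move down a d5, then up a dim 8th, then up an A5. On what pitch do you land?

D double-sharp 4

Down a diminished fifth from D#3: G##2 (6 semitones down).
G##2 up a diminished octave → G#3 (11 semitones).
Up an augmented fifth from G#3: D##4 (8 semitones up).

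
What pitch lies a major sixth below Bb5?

The sixth takes the letter from B down to D.
A major sixth is 9 semitones; 9 semitones down from Bb5 gives Db5.

Db5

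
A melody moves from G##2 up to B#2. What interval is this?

minor 3rd

G to B spans three letter names (G-A-B) — that makes it a third of some quality.
G##2 to B#2 is 3 semitones, a half step short of the major third (4), so this is minor.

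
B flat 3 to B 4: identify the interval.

B to B is the same letter name, plus an octave, so the interval is some kind of octave.
The perfect octave is 12 semitones; here we have 13, one semitone wider: augmented.

A8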